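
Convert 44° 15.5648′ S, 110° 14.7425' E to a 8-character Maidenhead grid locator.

Shift to the Maidenhead origin (180°W, 90°S): lon 290.24571, lat 45.74059.
Field: lon ⌊290.24571/20⌋ = 14 → O; lat ⌊45.74059/10⌋ = 4 → E.
Square: lon ⌊10.24571/2⌋ = 5; lat ⌊5.74059/1⌋ = 5.
Subsquare: lon ⌊0.24571/0.0833333⌋ = 2 → c; lat ⌊0.74059/0.0416667⌋ = 17 → r.
Extended square: lon ⌊0.07904/0.00833333⌋ = 9; lat ⌊0.03225/0.00416667⌋ = 7.

OE55cr97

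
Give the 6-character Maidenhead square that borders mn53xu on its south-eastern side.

Longitude subsquare x = 23; +1 → 24, wraps to 0 = a, carry into square.
Longitude square 5; +1 → 6.
Latitude subsquare u = 20; −1 → 19 = t.

MN63at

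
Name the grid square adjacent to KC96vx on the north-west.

KC97ua

Longitude subsquare v = 21; −1 → 20 = u.
Latitude subsquare x = 23; +1 → 24, wraps to 0 = a, carry into square.
Latitude square 6; +1 → 7.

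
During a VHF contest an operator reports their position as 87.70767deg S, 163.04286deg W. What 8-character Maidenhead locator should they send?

Offset from 180°W / 90°S: lon 16.95714°, lat 2.29233°.
Field: lon ⌊16.95714/20⌋ = 0 → A; lat ⌊2.29233/10⌋ = 0 → A.
Square: lon ⌊16.95714/2⌋ = 8; lat ⌊2.29233/1⌋ = 2.
Subsquare: lon ⌊0.95714/0.0833333⌋ = 11 → l; lat ⌊0.29233/0.0416667⌋ = 7 → h.
Extended square: lon ⌊0.04047/0.00833333⌋ = 4; lat ⌊0.00066/0.00416667⌋ = 0.

AA82lh40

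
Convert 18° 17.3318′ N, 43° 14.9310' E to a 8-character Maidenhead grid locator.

Shift to the Maidenhead origin (180°W, 90°S): lon 223.24885, lat 108.28886.
Field: 223.24885/20 → 11 → L, 108.28886/10 → 10 → K; chars LK.
Square: 3.24885/2 → 1, 8.28886/1 → 8; chars 18.
Subsquare: 1.24885/0.0833333 → 14 → o, 0.28886/0.0416667 → 6 → g; chars og.
Extended square: 0.08218/0.00833333 → 9, 0.03886/0.00416667 → 9; chars 99.

LK18og99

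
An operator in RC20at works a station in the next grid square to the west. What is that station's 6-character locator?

RC10xt

Longitude subsquare a = 0; −1 → -1, wraps to 23 = x, carry into square.
Longitude square 2; −1 → 1.
The latitude characters are unchanged.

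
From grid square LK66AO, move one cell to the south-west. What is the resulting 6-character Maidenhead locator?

LK56xn

Longitude subsquare a = 0; −1 → -1, wraps to 23 = x, carry into square.
Longitude square 6; −1 → 5.
Latitude subsquare o = 14; −1 → 13 = n.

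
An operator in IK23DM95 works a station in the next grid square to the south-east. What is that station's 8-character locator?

IK23em04

Longitude extended square 9; +1 → 10, wraps to 0, carry into subsquare.
Longitude subsquare d = 3; +1 → 4 = e.
Latitude extended square 5; −1 → 4.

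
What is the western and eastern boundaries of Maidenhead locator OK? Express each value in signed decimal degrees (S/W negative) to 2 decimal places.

100.00, 120.00

Field O=14, K=10: +14·20° lon, +10·10° lat → SW at lon 100°, lat 10°.
Cell spans 20° lon × 10° lat.
west 100.00, east 120.00.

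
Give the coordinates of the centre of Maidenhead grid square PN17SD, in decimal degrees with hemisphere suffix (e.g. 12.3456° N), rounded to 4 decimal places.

47.1458° N, 123.5417° E

Field P=15, N=13: +15·20° lon, +13·10° lat → SW at lon 120°, lat 40°.
Square 1, 7: +1·2° lon, +7·1° lat → SW at lon 122°, lat 47°.
Subsquare s=18, d=3: +18·0.0833333° lon, +3·0.0416667° lat → SW at lon 123.5°, lat 47.125°.
Cell spans 0.0833333° lon × 0.0416667° lat. Centre is SW corner plus half of each.
latitude 47.1458° N, longitude 123.5417° E.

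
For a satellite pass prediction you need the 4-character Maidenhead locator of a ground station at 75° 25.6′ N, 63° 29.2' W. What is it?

FQ85

Offset from 180°W / 90°S: lon 116.51°, lat 165.43°.
Field: lon ⌊116.51/20⌋ = 5 → F; lat ⌊165.43/10⌋ = 16 → Q.
Square: lon ⌊16.51/2⌋ = 8; lat ⌊5.43/1⌋ = 5.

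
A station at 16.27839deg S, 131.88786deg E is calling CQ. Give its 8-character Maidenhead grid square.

PH53wr63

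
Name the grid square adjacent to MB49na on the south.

Latitude subsquare a = 0; −1 → -1, wraps to 23 = x, carry into square.
Latitude square 9; −1 → 8.
The longitude characters are unchanged.

MB48nx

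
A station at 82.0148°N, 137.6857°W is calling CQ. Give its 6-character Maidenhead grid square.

CR12da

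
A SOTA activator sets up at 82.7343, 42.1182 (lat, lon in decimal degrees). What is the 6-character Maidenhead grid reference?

LR12br

Offset from 180°W / 90°S: lon 222.1182°, lat 172.7343°.
Field (20°×10°, letters A–R): 222.1182/20 → 11 → L, 172.7343/10 → 17 → R; chars LR.
Square (2°×1°, digits 0–9): 2.1182/2 → 1, 2.7343/1 → 2; chars 12.
Subsquare (5′×2.5′, letters a–x): 0.1182/0.0833333 → 1 → b, 0.7343/0.0416667 → 17 → r; chars br.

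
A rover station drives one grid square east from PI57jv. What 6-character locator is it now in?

Longitude subsquare j = 9; +1 → 10 = k.
The latitude characters are unchanged.

PI57kv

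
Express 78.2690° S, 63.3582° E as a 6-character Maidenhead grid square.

MB11qr

Add 180° to longitude and 90° to latitude: 243.3582, 11.7310.
Field: lon ⌊243.3582/20⌋ = 12 → M; lat ⌊11.7310/10⌋ = 1 → B.
Square: lon ⌊3.3582/2⌋ = 1; lat ⌊1.7310/1⌋ = 1.
Subsquare: lon ⌊1.3582/0.0833333⌋ = 16 → q; lat ⌊0.7310/0.0416667⌋ = 17 → r.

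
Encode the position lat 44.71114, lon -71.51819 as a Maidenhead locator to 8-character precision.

FN44fr70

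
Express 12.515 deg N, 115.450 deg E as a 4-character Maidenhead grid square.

OK72

Shift to the Maidenhead origin (180°W, 90°S): lon 295.45, lat 102.52.
Field: 295.45/20 → 14 → O, 102.52/10 → 10 → K; chars OK.
Square: 15.45/2 → 7, 2.52/1 → 2; chars 72.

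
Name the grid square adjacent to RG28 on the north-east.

RG39

Longitude square 2; +1 → 3.
Latitude square 8; +1 → 9.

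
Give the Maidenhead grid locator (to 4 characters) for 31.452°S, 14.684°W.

Shift to the Maidenhead origin (180°W, 90°S): lon 165.32, lat 58.55.
Field: lon ⌊165.32/20⌋ = 8 → I; lat ⌊58.55/10⌋ = 5 → F.
Square: lon ⌊5.32/2⌋ = 2; lat ⌊8.55/1⌋ = 8.

IF28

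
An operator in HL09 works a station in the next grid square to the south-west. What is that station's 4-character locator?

Longitude square 0; −1 → -1, wraps to 9, carry into field.
Longitude field H = 7; −1 → 6 = G.
Latitude square 9; −1 → 8.

GL98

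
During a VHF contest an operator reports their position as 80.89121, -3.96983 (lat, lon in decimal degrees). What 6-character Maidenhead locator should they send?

IR80av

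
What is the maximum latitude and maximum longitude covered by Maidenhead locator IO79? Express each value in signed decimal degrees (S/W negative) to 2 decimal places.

Field I=8, O=14: +8·20° lon, +14·10° lat → SW at lon -20°, lat 50°.
Square 7, 9: +7·2° lon, +9·1° lat → SW at lon -6°, lat 59°.
Cell spans 2° lon × 1° lat. NE corner is SW corner plus one full cell.
latitude 60.00, longitude -4.00.

60.00, -4.00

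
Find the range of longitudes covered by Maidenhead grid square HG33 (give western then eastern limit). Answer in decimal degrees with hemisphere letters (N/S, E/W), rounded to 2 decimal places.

Field H=7, G=6: +7·20° lon, +6·10° lat → SW at lon -40°, lat -30°.
Square 3, 3: +3·2° lon, +3·1° lat → SW at lon -34°, lat -27°.
Cell spans 2° lon × 1° lat.
west 34.00° W, east 32.00° W.

34.00° W, 32.00° W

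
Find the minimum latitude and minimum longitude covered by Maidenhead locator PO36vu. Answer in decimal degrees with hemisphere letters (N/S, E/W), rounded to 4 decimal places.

56.8333° N, 127.7500° E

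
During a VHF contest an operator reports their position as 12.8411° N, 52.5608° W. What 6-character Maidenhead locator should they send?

GK32ru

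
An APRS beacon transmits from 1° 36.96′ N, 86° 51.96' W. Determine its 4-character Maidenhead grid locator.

EJ61

Shift to the Maidenhead origin (180°W, 90°S): lon 93.13, lat 91.62.
Field: 93.13/20 → 4 → E, 91.62/10 → 9 → J; chars EJ.
Square: 13.13/2 → 6, 1.62/1 → 1; chars 61.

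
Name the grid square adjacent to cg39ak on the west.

CG29xk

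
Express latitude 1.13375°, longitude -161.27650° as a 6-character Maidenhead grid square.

AJ91id

Shift to the Maidenhead origin (180°W, 90°S): lon 18.7235, lat 91.1338.
Field (20°×10°, letters A–R): 18.7235/20 → 0 → A, 91.1338/10 → 9 → J; chars AJ.
Square (2°×1°, digits 0–9): 18.7235/2 → 9, 1.1338/1 → 1; chars 91.
Subsquare (5′×2.5′, letters a–x): 0.7235/0.0833333 → 8 → i, 0.1338/0.0416667 → 3 → d; chars id.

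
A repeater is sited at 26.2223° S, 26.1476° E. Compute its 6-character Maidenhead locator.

KG33bs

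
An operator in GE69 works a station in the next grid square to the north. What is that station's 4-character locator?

GF60

Latitude square 9; +1 → 10, wraps to 0, carry into field.
Latitude field E = 4; +1 → 5 = F.
The longitude characters are unchanged.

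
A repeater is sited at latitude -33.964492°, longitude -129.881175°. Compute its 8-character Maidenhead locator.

CF56ba48

Add 180° to longitude and 90° to latitude: 50.11882, 56.03551.
Field (20°×10°, letters A–R): lon ⌊50.11882/20⌋ = 2 → C; lat ⌊56.03551/10⌋ = 5 → F.
Square (2°×1°, digits 0–9): lon ⌊10.11882/2⌋ = 5; lat ⌊6.03551/1⌋ = 6.
Subsquare (5′×2.5′, letters a–x): lon ⌊0.11882/0.0833333⌋ = 1 → b; lat ⌊0.03551/0.0416667⌋ = 0 → a.
Extended square (30″×15″, digits 0–9): lon ⌊0.03549/0.00833333⌋ = 4; lat ⌊0.03551/0.00416667⌋ = 8.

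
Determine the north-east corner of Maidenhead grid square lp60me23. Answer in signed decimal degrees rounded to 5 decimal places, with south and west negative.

Field L=11, P=15: +11·20° lon, +15·10° lat → SW at lon 40°, lat 60°.
Square 6, 0: +6·2° lon, +0·1° lat → SW at lon 52°, lat 60°.
Subsquare m=12, e=4: +12·0.0833333° lon, +4·0.0416667° lat → SW at lon 53°, lat 60.1667°.
Extended square 2, 3: +2·0.00833333° lon, +3·0.00416667° lat → SW at lon 53.0167°, lat 60.1792°.
Cell spans 0.00833333° lon × 0.00416667° lat. NE corner is SW corner plus one full cell.
latitude 60.18333, longitude 53.02500.

60.18333, 53.02500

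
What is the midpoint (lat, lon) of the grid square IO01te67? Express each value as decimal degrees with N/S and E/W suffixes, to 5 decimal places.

51.19792° N, 18.36250° W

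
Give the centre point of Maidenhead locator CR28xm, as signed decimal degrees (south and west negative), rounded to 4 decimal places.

88.5208, -134.0417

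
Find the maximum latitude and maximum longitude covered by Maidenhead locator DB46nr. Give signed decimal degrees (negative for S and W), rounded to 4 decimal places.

Field D=3, B=1: +3·20° lon, +1·10° lat → SW at lon -120°, lat -80°.
Square 4, 6: +4·2° lon, +6·1° lat → SW at lon -112°, lat -74°.
Subsquare n=13, r=17: +13·0.0833333° lon, +17·0.0416667° lat → SW at lon -110.917°, lat -73.2917°.
Cell spans 0.0833333° lon × 0.0416667° lat. NE corner is SW corner plus one full cell.
latitude -73.2500, longitude -110.8333.

-73.2500, -110.8333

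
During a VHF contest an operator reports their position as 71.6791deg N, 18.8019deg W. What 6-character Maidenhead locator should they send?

Shift to the Maidenhead origin (180°W, 90°S): lon 161.1981, lat 161.6791.
Field: 161.1981/20 → 8 → I, 161.6791/10 → 16 → Q; chars IQ.
Square: 1.1981/2 → 0, 1.6791/1 → 1; chars 01.
Subsquare: 1.1981/0.0833333 → 14 → o, 0.6791/0.0416667 → 16 → q; chars oq.

IQ01oq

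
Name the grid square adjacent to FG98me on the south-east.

FG98nd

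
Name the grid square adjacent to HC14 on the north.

HC15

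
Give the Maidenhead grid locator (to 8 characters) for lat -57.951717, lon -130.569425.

Shift to the Maidenhead origin (180°W, 90°S): lon 49.43058, lat 32.04828.
Field: 49.43058/20 → 2 → C, 32.04828/10 → 3 → D; chars CD.
Square: 9.43058/2 → 4, 2.04828/1 → 2; chars 42.
Subsquare: 1.43058/0.0833333 → 17 → r, 0.04828/0.0416667 → 1 → b; chars rb.
Extended square: 0.01391/0.00833333 → 1, 0.00662/0.00416667 → 1; chars 11.

CD42rb11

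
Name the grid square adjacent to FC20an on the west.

FC10xn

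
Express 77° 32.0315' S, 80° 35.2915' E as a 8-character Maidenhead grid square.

Offset from 180°W / 90°S: lon 260.58819°, lat 12.46614°.
Field (20°×10°, letters A–R): lon ⌊260.58819/20⌋ = 13 → N; lat ⌊12.46614/10⌋ = 1 → B.
Square (2°×1°, digits 0–9): lon ⌊0.58819/2⌋ = 0; lat ⌊2.46614/1⌋ = 2.
Subsquare (5′×2.5′, letters a–x): lon ⌊0.58819/0.0833333⌋ = 7 → h; lat ⌊0.46614/0.0416667⌋ = 11 → l.
Extended square (30″×15″, digits 0–9): lon ⌊0.00486/0.00833333⌋ = 0; lat ⌊0.00781/0.00416667⌋ = 1.

NB02hl01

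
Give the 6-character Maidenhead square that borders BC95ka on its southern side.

BC94kx

Latitude subsquare a = 0; −1 → -1, wraps to 23 = x, carry into square.
Latitude square 5; −1 → 4.
The longitude characters are unchanged.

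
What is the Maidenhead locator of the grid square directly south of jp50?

Latitude square 0; −1 → -1, wraps to 9, carry into field.
Latitude field P = 15; −1 → 14 = O.
The longitude characters are unchanged.

JO59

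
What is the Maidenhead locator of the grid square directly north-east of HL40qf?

HL40rg

Longitude subsquare q = 16; +1 → 17 = r.
Latitude subsquare f = 5; +1 → 6 = g.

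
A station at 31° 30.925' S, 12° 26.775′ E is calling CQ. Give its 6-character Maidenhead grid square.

JF68fl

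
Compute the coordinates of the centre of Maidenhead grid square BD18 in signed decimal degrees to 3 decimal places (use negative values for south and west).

-51.500, -157.000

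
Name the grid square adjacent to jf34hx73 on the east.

Longitude extended square 7; +1 → 8.
The latitude characters are unchanged.

JF34hx83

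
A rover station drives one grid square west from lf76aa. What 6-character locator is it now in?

Longitude subsquare a = 0; −1 → -1, wraps to 23 = x, carry into square.
Longitude square 7; −1 → 6.
The latitude characters are unchanged.

LF66xa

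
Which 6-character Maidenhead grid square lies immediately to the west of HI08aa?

Longitude subsquare a = 0; −1 → -1, wraps to 23 = x, carry into square.
Longitude square 0; −1 → -1, wraps to 9, carry into field.
Longitude field H = 7; −1 → 6 = G.
The latitude characters are unchanged.

GI98xa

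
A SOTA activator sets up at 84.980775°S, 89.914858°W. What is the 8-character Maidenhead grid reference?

Add 180° to longitude and 90° to latitude: 90.08514, 5.01923.
Field: 90.08514/20 → 4 → E, 5.01923/10 → 0 → A; chars EA.
Square: 10.08514/2 → 5, 5.01923/1 → 5; chars 55.
Subsquare: 0.08514/0.0833333 → 1 → b, 0.01923/0.0416667 → 0 → a; chars ba.
Extended square: 0.00181/0.00833333 → 0, 0.01923/0.00416667 → 4; chars 04.

EA55ba04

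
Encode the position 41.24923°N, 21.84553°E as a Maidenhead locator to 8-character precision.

Offset from 180°W / 90°S: lon 201.84553°, lat 131.24923°.
Field: 201.84553/20 → 10 → K, 131.24923/10 → 13 → N; chars KN.
Square: 1.84553/2 → 0, 1.24923/1 → 1; chars 01.
Subsquare: 1.84553/0.0833333 → 22 → w, 0.24923/0.0416667 → 5 → f; chars wf.
Extended square: 0.01220/0.00833333 → 1, 0.04090/0.00416667 → 9; chars 19.

KN01wf19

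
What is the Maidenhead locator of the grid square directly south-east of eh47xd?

Longitude subsquare x = 23; +1 → 24, wraps to 0 = a, carry into square.
Longitude square 4; +1 → 5.
Latitude subsquare d = 3; −1 → 2 = c.

EH57ac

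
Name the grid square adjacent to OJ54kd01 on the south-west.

Longitude extended square 0; −1 → -1, wraps to 9, carry into subsquare.
Longitude subsquare k = 10; −1 → 9 = j.
Latitude extended square 1; −1 → 0.

OJ54jd90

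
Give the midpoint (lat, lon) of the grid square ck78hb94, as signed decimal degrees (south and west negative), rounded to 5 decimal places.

18.06042, -125.33750

Field C=2, K=10: +2·20° lon, +10·10° lat → SW at lon -140°, lat 10°.
Square 7, 8: +7·2° lon, +8·1° lat → SW at lon -126°, lat 18°.
Subsquare h=7, b=1: +7·0.0833333° lon, +1·0.0416667° lat → SW at lon -125.417°, lat 18.0417°.
Extended square 9, 4: +9·0.00833333° lon, +4·0.00416667° lat → SW at lon -125.342°, lat 18.0583°.
Cell spans 0.00833333° lon × 0.00416667° lat. Centre is SW corner plus half of each.
latitude 18.06042, longitude -125.33750.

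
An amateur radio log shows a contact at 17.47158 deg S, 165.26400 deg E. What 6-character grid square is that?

RH22pm

Offset from 180°W / 90°S: lon 345.2640°, lat 72.5284°.
Field (20°×10°, letters A–R): 345.2640/20 → 17 → R, 72.5284/10 → 7 → H; chars RH.
Square (2°×1°, digits 0–9): 5.2640/2 → 2, 2.5284/1 → 2; chars 22.
Subsquare (5′×2.5′, letters a–x): 1.2640/0.0833333 → 15 → p, 0.5284/0.0416667 → 12 → m; chars pm.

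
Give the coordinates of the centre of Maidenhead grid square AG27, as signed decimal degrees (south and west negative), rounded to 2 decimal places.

Field A=0, G=6: +0·20° lon, +6·10° lat → SW at lon -180°, lat -30°.
Square 2, 7: +2·2° lon, +7·1° lat → SW at lon -176°, lat -23°.
Cell spans 2° lon × 1° lat. Centre is SW corner plus half of each.
latitude -22.50, longitude -175.00.

-22.50, -175.00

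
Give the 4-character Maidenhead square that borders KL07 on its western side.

JL97

Longitude square 0; −1 → -1, wraps to 9, carry into field.
Longitude field K = 10; −1 → 9 = J.
The latitude characters are unchanged.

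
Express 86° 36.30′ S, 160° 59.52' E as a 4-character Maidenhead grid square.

RA03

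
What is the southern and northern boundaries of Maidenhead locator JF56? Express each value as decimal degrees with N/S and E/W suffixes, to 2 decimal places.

34.00° S, 33.00° S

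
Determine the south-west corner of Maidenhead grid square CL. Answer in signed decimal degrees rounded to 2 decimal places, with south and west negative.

Field C=2, L=11: +2·20° lon, +11·10° lat → SW at lon -140°, lat 20°.
latitude 20.00, longitude -140.00.

20.00, -140.00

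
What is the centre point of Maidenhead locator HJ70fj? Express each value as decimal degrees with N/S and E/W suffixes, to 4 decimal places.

0.3958° N, 25.5417° W

Field H=7, J=9: +7·20° lon, +9·10° lat → SW at lon -40°, lat 0°.
Square 7, 0: +7·2° lon, +0·1° lat → SW at lon -26°, lat 0°.
Subsquare f=5, j=9: +5·0.0833333° lon, +9·0.0416667° lat → SW at lon -25.5833°, lat 0.375°.
Cell spans 0.0833333° lon × 0.0416667° lat. Centre is SW corner plus half of each.
latitude 0.3958° N, longitude 25.5417° W.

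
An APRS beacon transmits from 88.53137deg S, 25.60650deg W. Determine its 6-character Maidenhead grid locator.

HA71el

Offset from 180°W / 90°S: lon 154.3935°, lat 1.4686°.
Field: lon ⌊154.3935/20⌋ = 7 → H; lat ⌊1.4686/10⌋ = 0 → A.
Square: lon ⌊14.3935/2⌋ = 7; lat ⌊1.4686/1⌋ = 1.
Subsquare: lon ⌊0.3935/0.0833333⌋ = 4 → e; lat ⌊0.4686/0.0416667⌋ = 11 → l.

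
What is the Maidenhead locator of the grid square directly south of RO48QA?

Latitude subsquare a = 0; −1 → -1, wraps to 23 = x, carry into square.
Latitude square 8; −1 → 7.
The longitude characters are unchanged.

RO47qx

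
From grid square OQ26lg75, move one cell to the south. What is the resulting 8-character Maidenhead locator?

OQ26lg74

Latitude extended square 5; −1 → 4.
The longitude characters are unchanged.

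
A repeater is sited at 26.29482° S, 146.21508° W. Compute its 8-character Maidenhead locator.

BG63vq49

Add 180° to longitude and 90° to latitude: 33.78492, 63.70518.
Field: lon ⌊33.78492/20⌋ = 1 → B; lat ⌊63.70518/10⌋ = 6 → G.
Square: lon ⌊13.78492/2⌋ = 6; lat ⌊3.70518/1⌋ = 3.
Subsquare: lon ⌊1.78492/0.0833333⌋ = 21 → v; lat ⌊0.70518/0.0416667⌋ = 16 → q.
Extended square: lon ⌊0.03492/0.00833333⌋ = 4; lat ⌊0.03851/0.00416667⌋ = 9.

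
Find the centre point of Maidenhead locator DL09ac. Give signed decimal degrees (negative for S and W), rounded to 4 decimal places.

29.1042, -119.9583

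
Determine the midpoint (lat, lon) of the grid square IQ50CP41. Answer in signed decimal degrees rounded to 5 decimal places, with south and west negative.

70.63125, -9.79583

Field I=8, Q=16: +8·20° lon, +16·10° lat → SW at lon -20°, lat 70°.
Square 5, 0: +5·2° lon, +0·1° lat → SW at lon -10°, lat 70°.
Subsquare c=2, p=15: +2·0.0833333° lon, +15·0.0416667° lat → SW at lon -9.83333°, lat 70.625°.
Extended square 4, 1: +4·0.00833333° lon, +1·0.00416667° lat → SW at lon -9.8°, lat 70.6292°.
Cell spans 0.00833333° lon × 0.00416667° lat. Centre is SW corner plus half of each.
latitude 70.63125, longitude -9.79583.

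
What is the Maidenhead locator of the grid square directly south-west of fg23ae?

FG13xd

Longitude subsquare a = 0; −1 → -1, wraps to 23 = x, carry into square.
Longitude square 2; −1 → 1.
Latitude subsquare e = 4; −1 → 3 = d.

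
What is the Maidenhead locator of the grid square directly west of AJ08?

RJ98

Longitude square 0; −1 → -1, wraps to 9, carry into field.
Longitude field A = 0; −1 → -1, wraps to 17 = R, wrapping around the antimeridian.
The latitude characters are unchanged.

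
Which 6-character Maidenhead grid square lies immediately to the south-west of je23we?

JE23vd

Longitude subsquare w = 22; −1 → 21 = v.
Latitude subsquare e = 4; −1 → 3 = d.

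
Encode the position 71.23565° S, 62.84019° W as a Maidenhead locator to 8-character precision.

FB88ns93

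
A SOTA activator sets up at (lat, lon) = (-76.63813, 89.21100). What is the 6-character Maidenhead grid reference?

Shift to the Maidenhead origin (180°W, 90°S): lon 269.2110, lat 13.3619.
Field: lon ⌊269.2110/20⌋ = 13 → N; lat ⌊13.3619/10⌋ = 1 → B.
Square: lon ⌊9.2110/2⌋ = 4; lat ⌊3.3619/1⌋ = 3.
Subsquare: lon ⌊1.2110/0.0833333⌋ = 14 → o; lat ⌊0.3619/0.0416667⌋ = 8 → i.

NB43oi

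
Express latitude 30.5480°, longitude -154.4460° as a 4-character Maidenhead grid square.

BM20

Shift to the Maidenhead origin (180°W, 90°S): lon 25.55, lat 120.55.
Field (20°×10°, letters A–R): lon ⌊25.55/20⌋ = 1 → B; lat ⌊120.55/10⌋ = 12 → M.
Square (2°×1°, digits 0–9): lon ⌊5.55/2⌋ = 2; lat ⌊0.55/1⌋ = 0.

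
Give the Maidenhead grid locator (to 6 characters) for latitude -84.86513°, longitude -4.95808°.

IA75md

Add 180° to longitude and 90° to latitude: 175.0419, 5.1349.
Field: lon ⌊175.0419/20⌋ = 8 → I; lat ⌊5.1349/10⌋ = 0 → A.
Square: lon ⌊15.0419/2⌋ = 7; lat ⌊5.1349/1⌋ = 5.
Subsquare: lon ⌊1.0419/0.0833333⌋ = 12 → m; lat ⌊0.1349/0.0416667⌋ = 3 → d.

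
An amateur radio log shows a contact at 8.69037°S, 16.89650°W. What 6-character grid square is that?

II11nh

Add 180° to longitude and 90° to latitude: 163.1035, 81.3096.
Field: lon ⌊163.1035/20⌋ = 8 → I; lat ⌊81.3096/10⌋ = 8 → I.
Square: lon ⌊3.1035/2⌋ = 1; lat ⌊1.3096/1⌋ = 1.
Subsquare: lon ⌊1.1035/0.0833333⌋ = 13 → n; lat ⌊0.3096/0.0416667⌋ = 7 → h.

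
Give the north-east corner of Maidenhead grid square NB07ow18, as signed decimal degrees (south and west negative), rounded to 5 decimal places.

Field N=13, B=1: +13·20° lon, +1·10° lat → SW at lon 80°, lat -80°.
Square 0, 7: +0·2° lon, +7·1° lat → SW at lon 80°, lat -73°.
Subsquare o=14, w=22: +14·0.0833333° lon, +22·0.0416667° lat → SW at lon 81.1667°, lat -72.0833°.
Extended square 1, 8: +1·0.00833333° lon, +8·0.00416667° lat → SW at lon 81.175°, lat -72.05°.
Cell spans 0.00833333° lon × 0.00416667° lat. NE corner is SW corner plus one full cell.
latitude -72.04583, longitude 81.18333.

-72.04583, 81.18333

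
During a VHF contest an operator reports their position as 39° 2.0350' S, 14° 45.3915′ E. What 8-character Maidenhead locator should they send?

Shift to the Maidenhead origin (180°W, 90°S): lon 194.75653, lat 50.96608.
Field (20°×10°, letters A–R): lon ⌊194.75653/20⌋ = 9 → J; lat ⌊50.96608/10⌋ = 5 → F.
Square (2°×1°, digits 0–9): lon ⌊14.75653/2⌋ = 7; lat ⌊0.96608/1⌋ = 0.
Subsquare (5′×2.5′, letters a–x): lon ⌊0.75653/0.0833333⌋ = 9 → j; lat ⌊0.96608/0.0416667⌋ = 23 → x.
Extended square (30″×15″, digits 0–9): lon ⌊0.00653/0.00833333⌋ = 0; lat ⌊0.00775/0.00416667⌋ = 1.

JF70jx01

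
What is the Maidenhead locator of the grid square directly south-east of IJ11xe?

IJ21ad

Longitude subsquare x = 23; +1 → 24, wraps to 0 = a, carry into square.
Longitude square 1; +1 → 2.
Latitude subsquare e = 4; −1 → 3 = d.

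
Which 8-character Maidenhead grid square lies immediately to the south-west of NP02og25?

NP02og14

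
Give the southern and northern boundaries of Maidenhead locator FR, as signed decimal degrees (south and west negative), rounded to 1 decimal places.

Field F=5, R=17: +5·20° lon, +17·10° lat → SW at lon -80°, lat 80°.
Cell spans 20° lon × 10° lat.
south 80.0, north 90.0.

80.0, 90.0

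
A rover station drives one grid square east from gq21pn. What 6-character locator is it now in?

Longitude subsquare p = 15; +1 → 16 = q.
The latitude characters are unchanged.

GQ21qn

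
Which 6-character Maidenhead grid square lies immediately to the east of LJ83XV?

Longitude subsquare x = 23; +1 → 24, wraps to 0 = a, carry into square.
Longitude square 8; +1 → 9.
The latitude characters are unchanged.

LJ93av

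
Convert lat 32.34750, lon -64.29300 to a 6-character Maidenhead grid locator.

FM72ui

Shift to the Maidenhead origin (180°W, 90°S): lon 115.7070, lat 122.3475.
Field: lon ⌊115.7070/20⌋ = 5 → F; lat ⌊122.3475/10⌋ = 12 → M.
Square: lon ⌊15.7070/2⌋ = 7; lat ⌊2.3475/1⌋ = 2.
Subsquare: lon ⌊1.7070/0.0833333⌋ = 20 → u; lat ⌊0.3475/0.0416667⌋ = 8 → i.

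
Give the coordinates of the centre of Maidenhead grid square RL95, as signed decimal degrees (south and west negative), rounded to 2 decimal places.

25.50, 179.00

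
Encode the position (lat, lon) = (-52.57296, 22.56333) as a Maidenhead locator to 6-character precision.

KD17gk

Add 180° to longitude and 90° to latitude: 202.5633, 37.4270.
Field: lon ⌊202.5633/20⌋ = 10 → K; lat ⌊37.4270/10⌋ = 3 → D.
Square: lon ⌊2.5633/2⌋ = 1; lat ⌊7.4270/1⌋ = 7.
Subsquare: lon ⌊0.5633/0.0833333⌋ = 6 → g; lat ⌊0.4270/0.0416667⌋ = 10 → k.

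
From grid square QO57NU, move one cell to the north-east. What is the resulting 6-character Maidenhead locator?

QO57ov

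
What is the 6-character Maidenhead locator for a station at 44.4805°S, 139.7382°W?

CE05dm

Add 180° to longitude and 90° to latitude: 40.2618, 45.5195.
Field: 40.2618/20 → 2 → C, 45.5195/10 → 4 → E; chars CE.
Square: 0.2618/2 → 0, 5.5195/1 → 5; chars 05.
Subsquare: 0.2618/0.0833333 → 3 → d, 0.5195/0.0416667 → 12 → m; chars dm.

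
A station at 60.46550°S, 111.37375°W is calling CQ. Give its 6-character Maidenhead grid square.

DC49hm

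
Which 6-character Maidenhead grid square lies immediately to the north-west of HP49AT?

HP39xu

Longitude subsquare a = 0; −1 → -1, wraps to 23 = x, carry into square.
Longitude square 4; −1 → 3.
Latitude subsquare t = 19; +1 → 20 = u.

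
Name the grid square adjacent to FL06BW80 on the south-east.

FL06bv99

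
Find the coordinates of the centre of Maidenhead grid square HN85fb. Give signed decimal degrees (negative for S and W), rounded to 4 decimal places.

45.0625, -23.5417

Field H=7, N=13: +7·20° lon, +13·10° lat → SW at lon -40°, lat 40°.
Square 8, 5: +8·2° lon, +5·1° lat → SW at lon -24°, lat 45°.
Subsquare f=5, b=1: +5·0.0833333° lon, +1·0.0416667° lat → SW at lon -23.5833°, lat 45.0417°.
Cell spans 0.0833333° lon × 0.0416667° lat. Centre is SW corner plus half of each.
latitude 45.0625, longitude -23.5417.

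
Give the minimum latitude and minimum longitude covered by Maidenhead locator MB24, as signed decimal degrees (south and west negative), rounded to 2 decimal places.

-76.00, 64.00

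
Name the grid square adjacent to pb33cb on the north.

Latitude subsquare b = 1; +1 → 2 = c.
The longitude characters are unchanged.

PB33cc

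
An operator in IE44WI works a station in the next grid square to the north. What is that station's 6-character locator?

IE44wj

Latitude subsquare i = 8; +1 → 9 = j.
The longitude characters are unchanged.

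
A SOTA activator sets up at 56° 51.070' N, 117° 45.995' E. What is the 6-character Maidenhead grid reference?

Shift to the Maidenhead origin (180°W, 90°S): lon 297.7666, lat 146.8512.
Field: lon ⌊297.7666/20⌋ = 14 → O; lat ⌊146.8512/10⌋ = 14 → O.
Square: lon ⌊17.7666/2⌋ = 8; lat ⌊6.8512/1⌋ = 6.
Subsquare: lon ⌊1.7666/0.0833333⌋ = 21 → v; lat ⌊0.8512/0.0416667⌋ = 20 → u.

OO86vu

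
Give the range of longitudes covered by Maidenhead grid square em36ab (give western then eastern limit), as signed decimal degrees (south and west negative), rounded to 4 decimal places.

Field E=4, M=12: +4·20° lon, +12·10° lat → SW at lon -100°, lat 30°.
Square 3, 6: +3·2° lon, +6·1° lat → SW at lon -94°, lat 36°.
Subsquare a=0, b=1: +0·0.0833333° lon, +1·0.0416667° lat → SW at lon -94°, lat 36.0417°.
Cell spans 0.0833333° lon × 0.0416667° lat.
west -94.0000, east -93.9167.

-94.0000, -93.9167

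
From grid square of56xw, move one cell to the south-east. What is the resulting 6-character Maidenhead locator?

OF66av

Longitude subsquare x = 23; +1 → 24, wraps to 0 = a, carry into square.
Longitude square 5; +1 → 6.
Latitude subsquare w = 22; −1 → 21 = v.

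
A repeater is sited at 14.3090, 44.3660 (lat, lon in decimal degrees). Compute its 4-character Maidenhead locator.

LK24

Shift to the Maidenhead origin (180°W, 90°S): lon 224.37, lat 104.31.
Field (20°×10°, letters A–R): 224.37/20 → 11 → L, 104.31/10 → 10 → K; chars LK.
Square (2°×1°, digits 0–9): 4.37/2 → 2, 4.31/1 → 4; chars 24.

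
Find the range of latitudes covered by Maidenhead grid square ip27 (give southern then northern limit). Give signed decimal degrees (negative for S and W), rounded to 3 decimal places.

67.000, 68.000

Field I=8, P=15: +8·20° lon, +15·10° lat → SW at lon -20°, lat 60°.
Square 2, 7: +2·2° lon, +7·1° lat → SW at lon -16°, lat 67°.
Cell spans 2° lon × 1° lat.
south 67.000, north 68.000.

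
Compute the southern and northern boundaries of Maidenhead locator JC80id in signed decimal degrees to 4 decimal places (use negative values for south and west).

Field J=9, C=2: +9·20° lon, +2·10° lat → SW at lon 0°, lat -70°.
Square 8, 0: +8·2° lon, +0·1° lat → SW at lon 16°, lat -70°.
Subsquare i=8, d=3: +8·0.0833333° lon, +3·0.0416667° lat → SW at lon 16.6667°, lat -69.875°.
Cell spans 0.0833333° lon × 0.0416667° lat.
south -69.8750, north -69.8333.

-69.8750, -69.8333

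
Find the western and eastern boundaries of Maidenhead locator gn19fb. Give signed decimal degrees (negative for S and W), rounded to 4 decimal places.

-57.5833, -57.5000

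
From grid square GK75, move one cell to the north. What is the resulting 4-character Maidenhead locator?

Latitude square 5; +1 → 6.
The longitude characters are unchanged.

GK76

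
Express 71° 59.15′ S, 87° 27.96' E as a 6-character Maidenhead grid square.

NB38ra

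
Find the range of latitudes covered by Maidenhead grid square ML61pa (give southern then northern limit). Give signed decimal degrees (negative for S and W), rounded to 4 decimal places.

21.0000, 21.0417

Field M=12, L=11: +12·20° lon, +11·10° lat → SW at lon 60°, lat 20°.
Square 6, 1: +6·2° lon, +1·1° lat → SW at lon 72°, lat 21°.
Subsquare p=15, a=0: +15·0.0833333° lon, +0·0.0416667° lat → SW at lon 73.25°, lat 21°.
Cell spans 0.0833333° lon × 0.0416667° lat.
south 21.0000, north 21.0417.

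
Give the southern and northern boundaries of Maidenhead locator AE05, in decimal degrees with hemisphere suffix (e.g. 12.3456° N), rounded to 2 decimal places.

Field A=0, E=4: +0·20° lon, +4·10° lat → SW at lon -180°, lat -50°.
Square 0, 5: +0·2° lon, +5·1° lat → SW at lon -180°, lat -45°.
Cell spans 2° lon × 1° lat.
south 45.00° S, north 44.00° S.

45.00° S, 44.00° S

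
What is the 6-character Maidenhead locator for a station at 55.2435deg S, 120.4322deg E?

Shift to the Maidenhead origin (180°W, 90°S): lon 300.4322, lat 34.7565.
Field (20°×10°, letters A–R): 300.4322/20 → 15 → P, 34.7565/10 → 3 → D; chars PD.
Square (2°×1°, digits 0–9): 0.4322/2 → 0, 4.7565/1 → 4; chars 04.
Subsquare (5′×2.5′, letters a–x): 0.4322/0.0833333 → 5 → f, 0.7565/0.0416667 → 18 → s; chars fs.

PD04fs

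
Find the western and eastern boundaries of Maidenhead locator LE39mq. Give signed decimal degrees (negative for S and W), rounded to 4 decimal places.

47.0000, 47.0833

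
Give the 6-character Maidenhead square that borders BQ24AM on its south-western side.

BQ14xl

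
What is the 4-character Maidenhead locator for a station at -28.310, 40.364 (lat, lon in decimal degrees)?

Shift to the Maidenhead origin (180°W, 90°S): lon 220.36, lat 61.69.
Field (20°×10°, letters A–R): 220.36/20 → 11 → L, 61.69/10 → 6 → G; chars LG.
Square (2°×1°, digits 0–9): 0.36/2 → 0, 1.69/1 → 1; chars 01.

LG01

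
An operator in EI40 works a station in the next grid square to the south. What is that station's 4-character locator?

Latitude square 0; −1 → -1, wraps to 9, carry into field.
Latitude field I = 8; −1 → 7 = H.
The longitude characters are unchanged.

EH49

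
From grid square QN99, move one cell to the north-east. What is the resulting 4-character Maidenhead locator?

RO00

Longitude square 9; +1 → 10, wraps to 0, carry into field.
Longitude field Q = 16; +1 → 17 = R.
Latitude square 9; +1 → 10, wraps to 0, carry into field.
Latitude field N = 13; +1 → 14 = O.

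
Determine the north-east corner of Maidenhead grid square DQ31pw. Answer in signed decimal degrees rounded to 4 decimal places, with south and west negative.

71.9583, -112.6667

Field D=3, Q=16: +3·20° lon, +16·10° lat → SW at lon -120°, lat 70°.
Square 3, 1: +3·2° lon, +1·1° lat → SW at lon -114°, lat 71°.
Subsquare p=15, w=22: +15·0.0833333° lon, +22·0.0416667° lat → SW at lon -112.75°, lat 71.9167°.
Cell spans 0.0833333° lon × 0.0416667° lat. NE corner is SW corner plus one full cell.
latitude 71.9583, longitude -112.6667.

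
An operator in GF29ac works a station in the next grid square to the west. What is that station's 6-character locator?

GF19xc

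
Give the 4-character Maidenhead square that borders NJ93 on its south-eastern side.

Longitude square 9; +1 → 10, wraps to 0, carry into field.
Longitude field N = 13; +1 → 14 = O.
Latitude square 3; −1 → 2.

OJ02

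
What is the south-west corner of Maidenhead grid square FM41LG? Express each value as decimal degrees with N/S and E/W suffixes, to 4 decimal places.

Field F=5, M=12: +5·20° lon, +12·10° lat → SW at lon -80°, lat 30°.
Square 4, 1: +4·2° lon, +1·1° lat → SW at lon -72°, lat 31°.
Subsquare l=11, g=6: +11·0.0833333° lon, +6·0.0416667° lat → SW at lon -71.0833°, lat 31.25°.
latitude 31.2500° N, longitude 71.0833° W.

31.2500° N, 71.0833° W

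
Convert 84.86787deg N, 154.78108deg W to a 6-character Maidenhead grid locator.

Shift to the Maidenhead origin (180°W, 90°S): lon 25.2189, lat 174.8679.
Field: 25.2189/20 → 1 → B, 174.8679/10 → 17 → R; chars BR.
Square: 5.2189/2 → 2, 4.8679/1 → 4; chars 24.
Subsquare: 1.2189/0.0833333 → 14 → o, 0.8679/0.0416667 → 20 → u; chars ou.

BR24ou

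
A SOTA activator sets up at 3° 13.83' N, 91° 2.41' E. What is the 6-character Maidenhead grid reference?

Add 180° to longitude and 90° to latitude: 271.0402, 93.2305.
Field: 271.0402/20 → 13 → N, 93.2305/10 → 9 → J; chars NJ.
Square: 11.0402/2 → 5, 3.2305/1 → 3; chars 53.
Subsquare: 1.0402/0.0833333 → 12 → m, 0.2305/0.0416667 → 5 → f; chars mf.

NJ53mf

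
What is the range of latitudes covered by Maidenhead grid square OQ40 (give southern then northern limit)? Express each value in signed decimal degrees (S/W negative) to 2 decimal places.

Field O=14, Q=16: +14·20° lon, +16·10° lat → SW at lon 100°, lat 70°.
Square 4, 0: +4·2° lon, +0·1° lat → SW at lon 108°, lat 70°.
Cell spans 2° lon × 1° lat.
south 70.00, north 71.00.

70.00, 71.00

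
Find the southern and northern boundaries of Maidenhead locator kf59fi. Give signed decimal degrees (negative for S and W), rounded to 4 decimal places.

Field K=10, F=5: +10·20° lon, +5·10° lat → SW at lon 20°, lat -40°.
Square 5, 9: +5·2° lon, +9·1° lat → SW at lon 30°, lat -31°.
Subsquare f=5, i=8: +5·0.0833333° lon, +8·0.0416667° lat → SW at lon 30.4167°, lat -30.6667°.
Cell spans 0.0833333° lon × 0.0416667° lat.
south -30.6667, north -30.6250.

-30.6667, -30.6250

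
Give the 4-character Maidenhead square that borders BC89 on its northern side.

Latitude square 9; +1 → 10, wraps to 0, carry into field.
Latitude field C = 2; +1 → 3 = D.
The longitude characters are unchanged.

BD80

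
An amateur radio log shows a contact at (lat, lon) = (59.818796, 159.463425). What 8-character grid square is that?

QO99rt56

Add 180° to longitude and 90° to latitude: 339.46343, 149.81880.
Field (20°×10°, letters A–R): 339.46343/20 → 16 → Q, 149.81880/10 → 14 → O; chars QO.
Square (2°×1°, digits 0–9): 19.46343/2 → 9, 9.81880/1 → 9; chars 99.
Subsquare (5′×2.5′, letters a–x): 1.46343/0.0833333 → 17 → r, 0.81880/0.0416667 → 19 → t; chars rt.
Extended square (30″×15″, digits 0–9): 0.04676/0.00833333 → 5, 0.02713/0.00416667 → 6; chars 56.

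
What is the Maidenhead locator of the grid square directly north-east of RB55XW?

RB65ax

Longitude subsquare x = 23; +1 → 24, wraps to 0 = a, carry into square.
Longitude square 5; +1 → 6.
Latitude subsquare w = 22; +1 → 23 = x.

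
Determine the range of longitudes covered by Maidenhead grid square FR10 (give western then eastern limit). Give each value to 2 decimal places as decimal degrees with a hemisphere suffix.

78.00° W, 76.00° W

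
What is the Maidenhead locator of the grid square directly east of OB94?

PB04

Longitude square 9; +1 → 10, wraps to 0, carry into field.
Longitude field O = 14; +1 → 15 = P.
The latitude characters are unchanged.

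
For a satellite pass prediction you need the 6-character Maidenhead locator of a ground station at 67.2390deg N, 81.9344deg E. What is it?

NP07xf

Add 180° to longitude and 90° to latitude: 261.9344, 157.2390.
Field: 261.9344/20 → 13 → N, 157.2390/10 → 15 → P; chars NP.
Square: 1.9344/2 → 0, 7.2390/1 → 7; chars 07.
Subsquare: 1.9344/0.0833333 → 23 → x, 0.2390/0.0416667 → 5 → f; chars xf.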